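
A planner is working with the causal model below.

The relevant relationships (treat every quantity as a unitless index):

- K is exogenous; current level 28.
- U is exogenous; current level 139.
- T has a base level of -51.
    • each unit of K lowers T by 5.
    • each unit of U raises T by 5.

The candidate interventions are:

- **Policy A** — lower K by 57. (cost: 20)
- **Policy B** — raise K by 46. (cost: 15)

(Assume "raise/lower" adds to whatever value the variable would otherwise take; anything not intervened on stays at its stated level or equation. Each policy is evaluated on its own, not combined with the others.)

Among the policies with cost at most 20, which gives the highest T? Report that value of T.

Policy A (K − 57):
  K = 28 − 57 = -29
  U = 139
  T = -51 − 5·(-29) + 5·139 = 789
Policy B (K + 46):
  K = 28 + 46 = 74
  U = 139
  T = -51 − 5·74 + 5·139 = 274
Comparing — Policy A: T=789, Policy B: T=274. Highest is 789 (Policy A).

789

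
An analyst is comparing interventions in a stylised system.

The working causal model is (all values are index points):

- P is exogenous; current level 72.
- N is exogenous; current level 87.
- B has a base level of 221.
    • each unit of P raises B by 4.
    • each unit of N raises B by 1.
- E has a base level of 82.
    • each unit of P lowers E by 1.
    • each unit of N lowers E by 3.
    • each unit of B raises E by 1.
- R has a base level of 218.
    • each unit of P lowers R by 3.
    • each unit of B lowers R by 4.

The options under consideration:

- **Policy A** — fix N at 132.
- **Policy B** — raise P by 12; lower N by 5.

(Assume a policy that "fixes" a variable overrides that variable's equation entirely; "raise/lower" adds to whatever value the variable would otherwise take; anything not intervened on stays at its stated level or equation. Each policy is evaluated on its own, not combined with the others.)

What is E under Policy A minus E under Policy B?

Policy A (N := 132):
  P = 72
  N = 132
  B = 221 + 4·72 + 132 = 641
  E = 82 − 72 − 3·132 + 641 = 255
Policy B (P + 12, N − 5):
  P = 72 + 12 = 84
  N = 87 − 5 = 82
  B = 221 + 4·84 + 82 = 639
  E = 82 − 84 − 3·82 + 639 = 391
E: 255 − 391 = -136

-136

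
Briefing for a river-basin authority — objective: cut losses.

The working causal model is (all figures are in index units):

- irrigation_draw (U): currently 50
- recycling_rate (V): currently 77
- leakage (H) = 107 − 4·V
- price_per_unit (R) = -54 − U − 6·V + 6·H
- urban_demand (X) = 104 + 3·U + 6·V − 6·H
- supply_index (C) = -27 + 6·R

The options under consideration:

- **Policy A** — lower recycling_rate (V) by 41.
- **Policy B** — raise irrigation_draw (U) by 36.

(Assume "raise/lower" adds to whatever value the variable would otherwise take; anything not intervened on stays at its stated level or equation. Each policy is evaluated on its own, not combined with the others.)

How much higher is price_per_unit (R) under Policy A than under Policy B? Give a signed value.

Policy A (V − 41):
  U = 50
  V = 77 − 41 = 36
  H = 107 − 4·36 = -37
  R = -54 − 50 − 6·36 + 6·(-37) = -542
Policy B (U + 36):
  U = 50 + 36 = 86
  V = 77
  H = 107 − 4·77 = -201
  R = -54 − 86 − 6·77 + 6·(-201) = -1808
R: -542 − (-1808) = 1266

1266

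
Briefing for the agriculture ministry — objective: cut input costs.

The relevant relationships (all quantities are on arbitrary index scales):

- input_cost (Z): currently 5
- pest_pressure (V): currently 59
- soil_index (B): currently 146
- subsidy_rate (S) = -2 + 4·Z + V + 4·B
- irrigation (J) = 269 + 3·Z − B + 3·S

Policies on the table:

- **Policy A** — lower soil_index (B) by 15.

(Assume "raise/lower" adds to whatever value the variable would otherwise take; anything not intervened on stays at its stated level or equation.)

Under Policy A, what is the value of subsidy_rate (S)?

Policy A (B − 15):
  Z = 5
  V = 59
  B = 146 − 15 = 131
  S = -2 + 4·5 + 59 + 4·131 = 601

601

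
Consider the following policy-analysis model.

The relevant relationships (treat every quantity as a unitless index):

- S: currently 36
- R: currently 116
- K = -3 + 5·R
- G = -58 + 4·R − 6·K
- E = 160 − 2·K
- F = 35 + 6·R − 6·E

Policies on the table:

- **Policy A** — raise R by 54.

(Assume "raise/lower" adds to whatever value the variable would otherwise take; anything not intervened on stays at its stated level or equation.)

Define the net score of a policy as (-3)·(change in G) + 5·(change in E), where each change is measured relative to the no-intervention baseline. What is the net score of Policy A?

1512

Baseline:
  R = 116
  K = -3 + 5·116 = 577
  G = -58 + 4·116 − 6·577 = -3056
  E = 160 − 2·577 = -994
Policy A (R + 54):
  R = 116 + 54 = 170
  K = -3 + 5·170 = 847
  G = -58 + 4·170 − 6·847 = -4460
  E = 160 − 2·847 = -1534
ΔG = -4460 − (-3056) = -1404; ΔE = -1534 − (-994) = -540
Score = (-3)·(-1404) + 5·(-540) = 1512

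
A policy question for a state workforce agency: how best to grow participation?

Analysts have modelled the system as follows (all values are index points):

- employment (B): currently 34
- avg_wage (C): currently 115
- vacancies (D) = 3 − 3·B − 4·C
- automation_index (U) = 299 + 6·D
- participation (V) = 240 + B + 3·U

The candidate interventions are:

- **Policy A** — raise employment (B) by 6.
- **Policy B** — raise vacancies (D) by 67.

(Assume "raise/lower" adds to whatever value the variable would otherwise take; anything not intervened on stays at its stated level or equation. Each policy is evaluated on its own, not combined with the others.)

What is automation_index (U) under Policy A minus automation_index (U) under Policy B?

-510

Policy A (B + 6):
  B = 34 + 6 = 40
  C = 115
  D = 3 − 3·40 − 4·115 = -577
  U = 299 + 6·(-577) = -3163
Policy B (D + 67):
  B = 34
  C = 115
  D = 3 − 3·34 − 4·115 (+67 from intervention) = -492
  U = 299 + 6·(-492) = -2653
U: -3163 − (-2653) = -510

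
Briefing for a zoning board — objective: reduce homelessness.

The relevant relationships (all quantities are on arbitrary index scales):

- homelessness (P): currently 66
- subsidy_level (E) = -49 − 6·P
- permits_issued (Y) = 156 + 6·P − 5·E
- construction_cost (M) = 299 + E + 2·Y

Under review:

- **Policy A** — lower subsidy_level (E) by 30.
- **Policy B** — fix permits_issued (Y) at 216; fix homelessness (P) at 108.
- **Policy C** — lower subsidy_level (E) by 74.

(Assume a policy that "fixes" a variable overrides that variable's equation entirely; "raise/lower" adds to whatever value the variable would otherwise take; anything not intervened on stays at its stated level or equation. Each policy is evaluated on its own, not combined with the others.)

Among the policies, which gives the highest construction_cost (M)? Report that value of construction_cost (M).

Policy A (E − 30):
  P = 66
  E = -49 − 6·66 (−30 from intervention) = -475
  Y = 156 + 6·66 − 5·(-475) = 2927
  M = 299 + (-475) + 2·2927 = 5678
Policy B (Y := 216, P := 108):
  P = 108
  E = -49 − 6·108 = -697
  Y = 216
  M = 299 + (-697) + 2·216 = 34
Policy C (E − 74):
  P = 66
  E = -49 − 6·66 (−74 from intervention) = -519
  Y = 156 + 6·66 − 5·(-519) = 3147
  M = 299 + (-519) + 2·3147 = 6074
Comparing — Policy A: M=5678, Policy B: M=34, Policy C: M=6074. Highest is 6074 (Policy C).

6074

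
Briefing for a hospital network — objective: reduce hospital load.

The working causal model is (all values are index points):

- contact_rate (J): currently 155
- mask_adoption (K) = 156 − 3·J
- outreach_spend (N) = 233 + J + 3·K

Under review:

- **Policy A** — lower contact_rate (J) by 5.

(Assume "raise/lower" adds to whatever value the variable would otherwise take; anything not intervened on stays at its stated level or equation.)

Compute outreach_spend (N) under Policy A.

Policy A (J − 5):
  J = 155 − 5 = 150
  K = 156 − 3·150 = -294
  N = 233 + 150 + 3·(-294) = -499

-499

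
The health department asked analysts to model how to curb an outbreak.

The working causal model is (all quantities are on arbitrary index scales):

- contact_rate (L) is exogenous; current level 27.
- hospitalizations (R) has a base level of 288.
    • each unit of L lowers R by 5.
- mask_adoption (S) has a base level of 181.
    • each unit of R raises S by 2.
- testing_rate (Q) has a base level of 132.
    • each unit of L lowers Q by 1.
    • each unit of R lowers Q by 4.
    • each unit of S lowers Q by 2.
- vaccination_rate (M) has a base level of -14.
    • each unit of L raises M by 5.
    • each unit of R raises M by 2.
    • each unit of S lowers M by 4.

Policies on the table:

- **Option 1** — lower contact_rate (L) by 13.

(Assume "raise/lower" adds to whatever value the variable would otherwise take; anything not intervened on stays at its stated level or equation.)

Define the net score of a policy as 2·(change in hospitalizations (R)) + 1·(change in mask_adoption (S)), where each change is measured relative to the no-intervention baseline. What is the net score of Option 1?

Baseline:
  L = 27
  R = 288 − 5·27 = 153
  S = 181 + 2·153 = 487
Option 1 (L − 13):
  L = 27 − 13 = 14
  R = 288 − 5·14 = 218
  S = 181 + 2·218 = 617
ΔR = 218 − 153 = 65; ΔS = 617 − 487 = 130
Score = 2·65 + 1·130 = 260

260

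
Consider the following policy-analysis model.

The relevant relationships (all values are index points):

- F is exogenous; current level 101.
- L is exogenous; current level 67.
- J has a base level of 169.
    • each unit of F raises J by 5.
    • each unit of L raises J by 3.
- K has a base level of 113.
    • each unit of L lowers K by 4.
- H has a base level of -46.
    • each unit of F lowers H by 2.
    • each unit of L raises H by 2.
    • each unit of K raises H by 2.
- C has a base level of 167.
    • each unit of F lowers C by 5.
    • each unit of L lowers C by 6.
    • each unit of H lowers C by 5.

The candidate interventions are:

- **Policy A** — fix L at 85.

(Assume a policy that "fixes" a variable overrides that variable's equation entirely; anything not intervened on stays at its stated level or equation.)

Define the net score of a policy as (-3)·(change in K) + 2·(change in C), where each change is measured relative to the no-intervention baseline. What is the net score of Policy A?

1080

Baseline:
  F = 101
  L = 67
  K = 113 − 4·67 = -155
  H = -46 − 2·101 + 2·67 + 2·(-155) = -424
  C = 167 − 5·101 − 6·67 − 5·(-424) = 1380
Policy A (L := 85):
  F = 101
  L = 85
  K = 113 − 4·85 = -227
  H = -46 − 2·101 + 2·85 + 2·(-227) = -532
  C = 167 − 5·101 − 6·85 − 5·(-532) = 1812
ΔK = -227 − (-155) = -72; ΔC = 1812 − 1380 = 432
Score = (-3)·(-72) + 2·432 = 1080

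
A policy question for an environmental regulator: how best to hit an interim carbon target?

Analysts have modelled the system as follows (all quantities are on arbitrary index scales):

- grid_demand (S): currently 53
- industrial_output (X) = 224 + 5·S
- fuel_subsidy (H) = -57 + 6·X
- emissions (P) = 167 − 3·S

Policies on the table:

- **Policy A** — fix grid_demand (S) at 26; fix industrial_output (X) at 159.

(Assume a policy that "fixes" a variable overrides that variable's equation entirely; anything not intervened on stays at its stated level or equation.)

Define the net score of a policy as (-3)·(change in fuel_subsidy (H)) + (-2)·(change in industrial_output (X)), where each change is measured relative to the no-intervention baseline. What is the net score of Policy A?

Baseline:
  S = 53
  X = 224 + 5·53 = 489
  H = -57 + 6·489 = 2877
Policy A (S := 26, X := 159):
  S = 26
  X = 159
  H = -57 + 6·159 = 897
ΔH = 897 − 2877 = -1980; ΔX = 159 − 489 = -330
Score = (-3)·(-1980) + (-2)·(-330) = 6600

6600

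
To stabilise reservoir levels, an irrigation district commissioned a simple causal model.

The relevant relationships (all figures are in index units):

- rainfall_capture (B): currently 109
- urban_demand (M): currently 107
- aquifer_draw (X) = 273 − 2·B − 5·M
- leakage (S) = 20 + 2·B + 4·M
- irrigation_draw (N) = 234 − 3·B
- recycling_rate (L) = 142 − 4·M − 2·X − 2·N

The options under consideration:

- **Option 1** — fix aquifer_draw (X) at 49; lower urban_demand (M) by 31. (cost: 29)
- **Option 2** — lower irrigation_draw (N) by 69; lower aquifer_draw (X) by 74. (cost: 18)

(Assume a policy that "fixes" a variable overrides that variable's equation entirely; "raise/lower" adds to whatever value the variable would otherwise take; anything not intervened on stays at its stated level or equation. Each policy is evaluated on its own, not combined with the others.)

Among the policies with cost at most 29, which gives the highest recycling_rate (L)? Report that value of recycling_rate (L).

1146

Option 1 (X := 49, M − 31):
  B = 109
  M = 107 − 31 = 76
  X = 49
  N = 234 − 3·109 = -93
  L = 142 − 4·76 − 2·49 − 2·(-93) = -74
Option 2 (N − 69, X − 74):
  B = 109
  M = 107
  X = 273 − 2·109 − 5·107 (−74 from intervention) = -554
  N = 234 − 3·109 (−69 from intervention) = -162
  L = 142 − 4·107 − 2·(-554) − 2·(-162) = 1146
Comparing — Option 1: L=-74, Option 2: L=1146. Highest is 1146 (Option 2).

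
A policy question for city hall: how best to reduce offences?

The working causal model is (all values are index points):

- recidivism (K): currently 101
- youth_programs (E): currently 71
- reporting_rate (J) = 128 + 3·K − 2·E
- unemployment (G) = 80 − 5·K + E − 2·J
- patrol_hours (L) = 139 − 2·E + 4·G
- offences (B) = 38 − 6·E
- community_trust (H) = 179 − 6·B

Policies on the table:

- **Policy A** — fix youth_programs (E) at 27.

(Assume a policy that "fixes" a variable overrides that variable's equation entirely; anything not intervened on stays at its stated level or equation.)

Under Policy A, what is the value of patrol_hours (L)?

Policy A (E := 27):
  K = 101
  E = 27
  J = 128 + 3·101 − 2·27 = 377
  G = 80 − 5·101 + 27 − 2·377 = -1152
  L = 139 − 2·27 + 4·(-1152) = -4523

-4523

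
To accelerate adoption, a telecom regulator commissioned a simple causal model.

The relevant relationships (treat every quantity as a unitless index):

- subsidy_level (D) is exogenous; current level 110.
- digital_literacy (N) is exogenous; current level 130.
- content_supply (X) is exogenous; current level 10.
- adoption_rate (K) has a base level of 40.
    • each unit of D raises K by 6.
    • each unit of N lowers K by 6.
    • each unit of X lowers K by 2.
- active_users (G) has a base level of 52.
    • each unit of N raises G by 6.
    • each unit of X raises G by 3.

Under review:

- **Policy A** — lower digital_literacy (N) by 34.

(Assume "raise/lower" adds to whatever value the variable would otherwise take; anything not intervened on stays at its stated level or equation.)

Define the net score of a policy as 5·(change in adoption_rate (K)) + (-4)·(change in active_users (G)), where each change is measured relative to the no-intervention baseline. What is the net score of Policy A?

Baseline:
  D = 110
  N = 130
  X = 10
  K = 40 + 6·110 − 6·130 − 2·10 = -100
  G = 52 + 6·130 + 3·10 = 862
Policy A (N − 34):
  D = 110
  N = 130 − 34 = 96
  X = 10
  K = 40 + 6·110 − 6·96 − 2·10 = 104
  G = 52 + 6·96 + 3·10 = 658
ΔK = 104 − (-100) = 204; ΔG = 658 − 862 = -204
Score = 5·204 + (-4)·(-204) = 1836

1836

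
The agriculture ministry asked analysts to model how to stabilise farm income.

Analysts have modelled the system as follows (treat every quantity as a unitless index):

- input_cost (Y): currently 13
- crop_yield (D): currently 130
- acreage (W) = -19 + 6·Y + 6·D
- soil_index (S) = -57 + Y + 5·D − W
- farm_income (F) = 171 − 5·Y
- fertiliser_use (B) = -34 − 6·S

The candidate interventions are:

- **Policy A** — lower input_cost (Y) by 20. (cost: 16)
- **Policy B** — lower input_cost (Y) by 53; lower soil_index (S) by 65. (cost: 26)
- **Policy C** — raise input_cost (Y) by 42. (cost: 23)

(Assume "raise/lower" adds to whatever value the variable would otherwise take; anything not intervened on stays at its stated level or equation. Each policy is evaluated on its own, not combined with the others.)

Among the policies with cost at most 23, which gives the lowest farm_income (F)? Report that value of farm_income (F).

-104

Policy A (Y − 20):
  Y = 13 − 20 = -7
  F = 171 − 5·(-7) = 206
Policy C (Y + 42):
  Y = 13 + 42 = 55
  F = 171 − 5·55 = -104
Comparing — Policy A: F=206, Policy C: F=-104. Lowest is -104 (Policy C).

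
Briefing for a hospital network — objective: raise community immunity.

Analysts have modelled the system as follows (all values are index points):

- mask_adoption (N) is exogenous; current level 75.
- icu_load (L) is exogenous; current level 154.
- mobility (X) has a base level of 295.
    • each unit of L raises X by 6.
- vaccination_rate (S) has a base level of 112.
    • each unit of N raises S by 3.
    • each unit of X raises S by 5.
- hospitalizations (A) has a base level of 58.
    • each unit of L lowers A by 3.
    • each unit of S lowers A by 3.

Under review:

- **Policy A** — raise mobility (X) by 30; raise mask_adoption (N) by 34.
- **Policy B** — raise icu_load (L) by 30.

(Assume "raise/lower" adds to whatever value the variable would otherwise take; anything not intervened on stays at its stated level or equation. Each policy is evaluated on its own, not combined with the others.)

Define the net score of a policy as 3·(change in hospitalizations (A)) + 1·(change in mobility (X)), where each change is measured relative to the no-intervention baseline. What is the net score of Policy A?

Baseline:
  N = 75
  L = 154
  X = 295 + 6·154 = 1219
  S = 112 + 3·75 + 5·1219 = 6432
  A = 58 − 3·154 − 3·6432 = -19700
Policy A (X + 30, N + 34):
  N = 75 + 34 = 109
  L = 154
  X = 295 + 6·154 (+30 from intervention) = 1249
  S = 112 + 3·109 + 5·1249 = 6684
  A = 58 − 3·154 − 3·6684 = -20456
ΔA = -20456 − (-19700) = -756; ΔX = 1249 − 1219 = 30
Score = 3·(-756) + 1·30 = -2238

-2238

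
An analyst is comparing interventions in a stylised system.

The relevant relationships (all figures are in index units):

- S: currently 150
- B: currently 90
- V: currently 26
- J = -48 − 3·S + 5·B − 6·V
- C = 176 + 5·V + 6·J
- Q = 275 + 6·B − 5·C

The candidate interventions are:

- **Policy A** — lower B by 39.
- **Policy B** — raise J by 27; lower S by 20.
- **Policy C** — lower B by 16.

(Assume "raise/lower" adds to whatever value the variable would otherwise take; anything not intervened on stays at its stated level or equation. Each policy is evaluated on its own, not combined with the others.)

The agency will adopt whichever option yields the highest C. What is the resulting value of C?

-396

Policy A (B − 39):
  S = 150
  B = 90 − 39 = 51
  V = 26
  J = -48 − 3·150 + 5·51 − 6·26 = -399
  C = 176 + 5·26 + 6·(-399) = -2088
Policy B (J + 27, S − 20):
  S = 150 − 20 = 130
  B = 90
  V = 26
  J = -48 − 3·130 + 5·90 − 6·26 (+27 from intervention) = -117
  C = 176 + 5·26 + 6·(-117) = -396
Policy C (B − 16):
  S = 150
  B = 90 − 16 = 74
  V = 26
  J = -48 − 3·150 + 5·74 − 6·26 = -284
  C = 176 + 5·26 + 6·(-284) = -1398
Comparing — Policy A: C=-2088, Policy B: C=-396, Policy C: C=-1398. Highest is -396 (Policy B).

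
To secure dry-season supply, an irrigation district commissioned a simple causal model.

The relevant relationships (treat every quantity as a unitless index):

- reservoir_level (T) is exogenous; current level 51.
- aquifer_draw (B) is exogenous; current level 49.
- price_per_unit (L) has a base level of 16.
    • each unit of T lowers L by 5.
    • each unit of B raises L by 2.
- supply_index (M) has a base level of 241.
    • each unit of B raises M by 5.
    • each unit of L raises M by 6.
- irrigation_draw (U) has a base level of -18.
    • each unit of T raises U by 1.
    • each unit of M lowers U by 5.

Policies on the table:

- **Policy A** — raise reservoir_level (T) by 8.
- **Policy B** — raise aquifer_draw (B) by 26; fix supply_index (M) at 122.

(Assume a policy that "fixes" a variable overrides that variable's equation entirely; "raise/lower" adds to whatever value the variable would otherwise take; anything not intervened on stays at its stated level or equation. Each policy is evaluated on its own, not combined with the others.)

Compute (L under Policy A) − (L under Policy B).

Policy A (T + 8):
  T = 51 + 8 = 59
  B = 49
  L = 16 − 5·59 + 2·49 = -181
Policy B (B + 26, M := 122):
  T = 51
  B = 49 + 26 = 75
  L = 16 − 5·51 + 2·75 = -89
L: -181 − (-89) = -92

-92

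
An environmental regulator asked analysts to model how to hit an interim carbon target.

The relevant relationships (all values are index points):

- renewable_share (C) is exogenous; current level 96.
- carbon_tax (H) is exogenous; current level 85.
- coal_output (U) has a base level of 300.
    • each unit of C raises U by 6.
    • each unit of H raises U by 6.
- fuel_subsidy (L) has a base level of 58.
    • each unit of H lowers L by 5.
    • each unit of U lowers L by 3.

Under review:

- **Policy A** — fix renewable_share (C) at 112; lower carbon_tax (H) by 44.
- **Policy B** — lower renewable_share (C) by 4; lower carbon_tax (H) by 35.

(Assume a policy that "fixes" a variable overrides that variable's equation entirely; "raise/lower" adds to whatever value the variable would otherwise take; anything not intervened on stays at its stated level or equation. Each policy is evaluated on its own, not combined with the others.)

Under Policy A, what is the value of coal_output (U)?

Policy A (C := 112, H − 44):
  C = 112
  H = 85 − 44 = 41
  U = 300 + 6·112 + 6·41 = 1218

1218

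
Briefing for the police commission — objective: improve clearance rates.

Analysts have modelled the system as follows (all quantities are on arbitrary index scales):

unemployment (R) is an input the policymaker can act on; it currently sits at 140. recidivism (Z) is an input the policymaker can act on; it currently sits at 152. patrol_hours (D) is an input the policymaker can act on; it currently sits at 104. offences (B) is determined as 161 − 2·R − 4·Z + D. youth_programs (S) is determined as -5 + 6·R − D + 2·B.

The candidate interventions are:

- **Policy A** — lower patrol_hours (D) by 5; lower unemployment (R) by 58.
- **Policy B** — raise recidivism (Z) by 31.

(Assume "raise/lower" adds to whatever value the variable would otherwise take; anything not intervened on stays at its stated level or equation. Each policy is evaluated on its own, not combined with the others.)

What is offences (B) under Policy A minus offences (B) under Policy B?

Policy A (D − 5, R − 58):
  R = 140 − 58 = 82
  Z = 152
  D = 104 − 5 = 99
  B = 161 − 2·82 − 4·152 + 99 = -512
Policy B (Z + 31):
  R = 140
  Z = 152 + 31 = 183
  D = 104
  B = 161 − 2·140 − 4·183 + 104 = -747
B: -512 − (-747) = 235

235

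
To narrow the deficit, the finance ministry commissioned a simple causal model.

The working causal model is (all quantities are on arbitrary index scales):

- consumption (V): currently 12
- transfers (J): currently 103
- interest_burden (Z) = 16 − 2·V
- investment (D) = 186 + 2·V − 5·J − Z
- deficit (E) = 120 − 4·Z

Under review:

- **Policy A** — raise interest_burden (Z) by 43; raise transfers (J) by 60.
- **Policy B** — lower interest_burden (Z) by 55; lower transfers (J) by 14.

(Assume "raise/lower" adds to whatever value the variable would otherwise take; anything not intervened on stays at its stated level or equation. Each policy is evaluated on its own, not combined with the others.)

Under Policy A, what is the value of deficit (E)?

Policy A (Z + 43, J + 60):
  V = 12
  Z = 16 − 2·12 (+43 from intervention) = 35
  E = 120 − 4·35 = -20

-20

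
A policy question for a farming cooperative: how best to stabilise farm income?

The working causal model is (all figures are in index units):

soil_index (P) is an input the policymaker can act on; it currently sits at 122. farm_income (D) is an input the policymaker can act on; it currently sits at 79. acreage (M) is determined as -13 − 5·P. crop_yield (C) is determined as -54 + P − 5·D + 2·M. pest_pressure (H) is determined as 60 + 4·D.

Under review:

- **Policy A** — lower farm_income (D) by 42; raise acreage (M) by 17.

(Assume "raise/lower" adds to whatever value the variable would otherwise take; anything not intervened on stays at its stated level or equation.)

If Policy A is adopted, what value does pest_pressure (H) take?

Policy A (D − 42, M + 17):
  D = 79 − 42 = 37
  H = 60 + 4·37 = 208

208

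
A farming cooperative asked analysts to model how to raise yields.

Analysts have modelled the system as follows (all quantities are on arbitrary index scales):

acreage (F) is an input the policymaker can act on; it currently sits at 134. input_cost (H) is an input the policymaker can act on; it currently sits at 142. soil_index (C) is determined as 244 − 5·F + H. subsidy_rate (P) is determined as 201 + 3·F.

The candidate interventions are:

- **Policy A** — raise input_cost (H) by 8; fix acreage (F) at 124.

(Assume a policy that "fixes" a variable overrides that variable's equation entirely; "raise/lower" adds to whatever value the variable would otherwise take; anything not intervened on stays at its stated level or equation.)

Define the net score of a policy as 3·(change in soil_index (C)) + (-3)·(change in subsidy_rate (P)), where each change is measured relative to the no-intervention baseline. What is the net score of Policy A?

Baseline:
  F = 134
  H = 142
  C = 244 − 5·134 + 142 = -284
  P = 201 + 3·134 = 603
Policy A (H + 8, F := 124):
  F = 124
  H = 142 + 8 = 150
  C = 244 − 5·124 + 150 = -226
  P = 201 + 3·124 = 573
ΔC = -226 − (-284) = 58; ΔP = 573 − 603 = -30
Score = 3·58 + (-3)·(-30) = 264

264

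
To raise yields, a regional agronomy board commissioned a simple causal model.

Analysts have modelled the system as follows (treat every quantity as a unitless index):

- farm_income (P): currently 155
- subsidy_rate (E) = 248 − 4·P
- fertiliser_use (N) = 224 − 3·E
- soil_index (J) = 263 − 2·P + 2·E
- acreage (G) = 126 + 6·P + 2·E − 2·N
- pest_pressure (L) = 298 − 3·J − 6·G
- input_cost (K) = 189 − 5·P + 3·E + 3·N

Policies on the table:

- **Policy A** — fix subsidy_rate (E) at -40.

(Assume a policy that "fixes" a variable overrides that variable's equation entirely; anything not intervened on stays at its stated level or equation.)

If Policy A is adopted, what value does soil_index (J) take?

-127

Policy A (E := -40):
  P = 155
  E = -40
  J = 263 − 2·155 + 2·(-40) = -127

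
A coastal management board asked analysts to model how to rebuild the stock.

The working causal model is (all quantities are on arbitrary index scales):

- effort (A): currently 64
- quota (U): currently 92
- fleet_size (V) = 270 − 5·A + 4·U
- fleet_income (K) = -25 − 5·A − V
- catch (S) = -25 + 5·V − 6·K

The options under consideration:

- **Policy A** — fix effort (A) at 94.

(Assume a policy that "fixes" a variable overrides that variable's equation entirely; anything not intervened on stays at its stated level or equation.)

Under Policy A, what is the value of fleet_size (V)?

168

Policy A (A := 94):
  A = 94
  U = 92
  V = 270 − 5·94 + 4·92 = 168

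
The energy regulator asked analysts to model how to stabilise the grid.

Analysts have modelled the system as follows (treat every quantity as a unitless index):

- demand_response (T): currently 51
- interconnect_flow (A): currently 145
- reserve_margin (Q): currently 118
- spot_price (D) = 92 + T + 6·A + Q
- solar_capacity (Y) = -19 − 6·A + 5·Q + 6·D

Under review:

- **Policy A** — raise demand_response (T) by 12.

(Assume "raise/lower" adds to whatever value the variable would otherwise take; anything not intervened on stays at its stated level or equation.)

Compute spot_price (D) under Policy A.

1143

Policy A (T + 12):
  T = 51 + 12 = 63
  A = 145
  Q = 118
  D = 92 + 63 + 6·145 + 118 = 1143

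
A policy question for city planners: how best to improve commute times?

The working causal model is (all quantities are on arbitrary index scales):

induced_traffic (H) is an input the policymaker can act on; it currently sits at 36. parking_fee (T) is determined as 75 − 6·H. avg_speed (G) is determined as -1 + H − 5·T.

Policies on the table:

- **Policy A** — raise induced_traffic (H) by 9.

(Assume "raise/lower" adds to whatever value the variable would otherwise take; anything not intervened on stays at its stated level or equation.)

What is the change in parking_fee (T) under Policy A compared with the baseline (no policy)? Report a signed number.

-54

Baseline:
  H = 36
  T = 75 − 6·36 = -141
Policy A (H + 9):
  H = 36 + 9 = 45
  T = 75 − 6·45 = -195
Change in T: -195 − (-141) = -54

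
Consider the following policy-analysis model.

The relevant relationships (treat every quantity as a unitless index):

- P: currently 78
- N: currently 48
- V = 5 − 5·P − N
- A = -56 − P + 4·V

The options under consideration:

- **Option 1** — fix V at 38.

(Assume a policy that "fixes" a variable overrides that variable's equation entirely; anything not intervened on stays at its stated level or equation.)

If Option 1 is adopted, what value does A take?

Option 1 (V := 38):
  P = 78
  N = 48
  V = 38
  A = -56 − 78 + 4·38 = 18

18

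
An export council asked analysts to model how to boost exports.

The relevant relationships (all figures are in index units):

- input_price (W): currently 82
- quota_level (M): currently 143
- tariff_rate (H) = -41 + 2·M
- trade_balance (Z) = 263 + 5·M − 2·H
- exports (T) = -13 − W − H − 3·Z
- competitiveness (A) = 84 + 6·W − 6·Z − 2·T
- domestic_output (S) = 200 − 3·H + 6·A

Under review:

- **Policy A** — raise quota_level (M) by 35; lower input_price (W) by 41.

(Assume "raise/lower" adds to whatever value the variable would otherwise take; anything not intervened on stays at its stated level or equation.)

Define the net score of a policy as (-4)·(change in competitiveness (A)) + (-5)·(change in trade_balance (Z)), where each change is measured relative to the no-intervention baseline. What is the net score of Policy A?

Baseline:
  W = 82
  M = 143
  H = -41 + 2·143 = 245
  Z = 263 + 5·143 − 2·245 = 488
  T = -13 − 82 − 245 − 3·488 = -1804
  A = 84 + 6·82 − 6·488 − 2·(-1804) = 1256
Policy A (M + 35, W − 41):
  W = 82 − 41 = 41
  M = 143 + 35 = 178
  H = -41 + 2·178 = 315
  Z = 263 + 5·178 − 2·315 = 523
  T = -13 − 41 − 315 − 3·523 = -1938
  A = 84 + 6·41 − 6·523 − 2·(-1938) = 1068
ΔA = 1068 − 1256 = -188; ΔZ = 523 − 488 = 35
Score = (-4)·(-188) + (-5)·35 = 577

577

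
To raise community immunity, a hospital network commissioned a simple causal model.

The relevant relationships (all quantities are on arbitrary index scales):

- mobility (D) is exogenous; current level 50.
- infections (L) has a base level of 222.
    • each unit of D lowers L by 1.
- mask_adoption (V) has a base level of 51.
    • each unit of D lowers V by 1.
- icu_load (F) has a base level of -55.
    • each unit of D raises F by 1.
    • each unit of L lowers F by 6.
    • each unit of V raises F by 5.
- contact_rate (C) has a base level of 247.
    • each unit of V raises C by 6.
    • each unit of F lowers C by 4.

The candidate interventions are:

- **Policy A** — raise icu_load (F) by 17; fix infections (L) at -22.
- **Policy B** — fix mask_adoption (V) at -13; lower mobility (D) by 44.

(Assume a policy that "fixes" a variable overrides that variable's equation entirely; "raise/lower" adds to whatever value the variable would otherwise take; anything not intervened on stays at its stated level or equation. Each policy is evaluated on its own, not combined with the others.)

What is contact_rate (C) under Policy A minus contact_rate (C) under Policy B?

Policy A (F + 17, L := -22):
  D = 50
  L = -22
  V = 51 − 50 = 1
  F = -55 + 50 − 6·(-22) + 5·1 (+17 from intervention) = 149
  C = 247 + 6·1 − 4·149 = -343
Policy B (V := -13, D − 44):
  D = 50 − 44 = 6
  L = 222 − 6 = 216
  V = -13
  F = -55 + 6 − 6·216 + 5·(-13) = -1410
  C = 247 + 6·(-13) − 4·(-1410) = 5809
C: -343 − 5809 = -6152

-6152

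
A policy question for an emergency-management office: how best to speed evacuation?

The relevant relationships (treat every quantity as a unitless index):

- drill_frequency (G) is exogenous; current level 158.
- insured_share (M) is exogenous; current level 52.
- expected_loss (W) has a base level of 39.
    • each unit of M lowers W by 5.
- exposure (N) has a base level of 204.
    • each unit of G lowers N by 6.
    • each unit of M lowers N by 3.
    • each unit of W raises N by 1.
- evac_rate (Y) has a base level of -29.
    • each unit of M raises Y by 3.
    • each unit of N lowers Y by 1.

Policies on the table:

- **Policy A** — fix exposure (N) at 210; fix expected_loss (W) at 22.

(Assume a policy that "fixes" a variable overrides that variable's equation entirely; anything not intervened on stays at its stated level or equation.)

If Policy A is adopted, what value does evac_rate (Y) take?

-83

Policy A (N := 210, W := 22):
  G = 158
  M = 52
  W = 22
  N = 210
  Y = -29 + 3·52 − 210 = -83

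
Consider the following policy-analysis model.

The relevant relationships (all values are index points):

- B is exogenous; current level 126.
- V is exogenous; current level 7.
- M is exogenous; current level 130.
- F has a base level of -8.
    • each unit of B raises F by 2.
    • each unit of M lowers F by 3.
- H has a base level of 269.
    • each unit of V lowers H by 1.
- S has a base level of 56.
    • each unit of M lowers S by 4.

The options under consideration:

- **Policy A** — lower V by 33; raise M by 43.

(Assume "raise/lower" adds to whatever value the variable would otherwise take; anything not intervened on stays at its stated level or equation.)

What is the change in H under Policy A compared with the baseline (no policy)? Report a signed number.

Baseline:
  V = 7
  H = 269 − 7 = 262
Policy A (V − 33, M + 43):
  V = 7 − 33 = -26
  H = 269 − (-26) = 295
Change in H: 295 − 262 = 33

33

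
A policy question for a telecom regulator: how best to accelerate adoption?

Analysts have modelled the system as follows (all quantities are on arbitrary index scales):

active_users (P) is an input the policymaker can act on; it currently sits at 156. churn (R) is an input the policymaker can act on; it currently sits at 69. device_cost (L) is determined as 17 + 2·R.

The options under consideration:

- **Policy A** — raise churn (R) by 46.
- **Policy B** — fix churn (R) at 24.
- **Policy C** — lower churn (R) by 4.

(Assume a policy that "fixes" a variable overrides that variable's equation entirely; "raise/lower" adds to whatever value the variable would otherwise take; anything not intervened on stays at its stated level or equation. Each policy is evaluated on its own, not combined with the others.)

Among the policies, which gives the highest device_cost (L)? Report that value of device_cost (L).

Policy A (R + 46):
  R = 69 + 46 = 115
  L = 17 + 2·115 = 247
Policy B (R := 24):
  R = 24
  L = 17 + 2·24 = 65
Policy C (R − 4):
  R = 69 − 4 = 65
  L = 17 + 2·65 = 147
Comparing — Policy A: L=247, Policy B: L=65, Policy C: L=147. Highest is 247 (Policy A).

247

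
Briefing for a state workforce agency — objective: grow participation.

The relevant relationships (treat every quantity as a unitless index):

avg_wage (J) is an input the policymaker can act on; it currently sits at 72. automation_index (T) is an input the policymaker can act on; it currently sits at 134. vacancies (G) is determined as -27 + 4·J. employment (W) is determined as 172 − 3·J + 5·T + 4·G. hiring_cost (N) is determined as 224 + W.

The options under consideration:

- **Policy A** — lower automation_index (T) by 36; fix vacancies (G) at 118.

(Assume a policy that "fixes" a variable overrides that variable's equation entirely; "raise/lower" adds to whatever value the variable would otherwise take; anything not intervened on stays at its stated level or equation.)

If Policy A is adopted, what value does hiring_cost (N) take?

1142

Policy A (T − 36, G := 118):
  J = 72
  T = 134 − 36 = 98
  G = 118
  W = 172 − 3·72 + 5·98 + 4·118 = 918
  N = 224 + 918 = 1142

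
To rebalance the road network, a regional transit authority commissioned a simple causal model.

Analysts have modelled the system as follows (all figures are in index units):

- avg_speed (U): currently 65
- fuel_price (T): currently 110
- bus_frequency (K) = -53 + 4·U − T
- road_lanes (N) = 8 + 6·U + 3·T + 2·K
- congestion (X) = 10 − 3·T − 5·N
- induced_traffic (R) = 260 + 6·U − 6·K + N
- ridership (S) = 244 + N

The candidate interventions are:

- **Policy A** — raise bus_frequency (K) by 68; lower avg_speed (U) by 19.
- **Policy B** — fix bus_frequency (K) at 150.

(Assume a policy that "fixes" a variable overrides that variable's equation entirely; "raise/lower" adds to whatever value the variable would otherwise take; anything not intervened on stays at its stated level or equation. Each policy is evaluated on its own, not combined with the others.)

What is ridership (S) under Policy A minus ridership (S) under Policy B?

Policy A (K + 68, U − 19):
  U = 65 − 19 = 46
  T = 110
  K = -53 + 4·46 − 110 (+68 from intervention) = 89
  N = 8 + 6·46 + 3·110 + 2·89 = 792
  S = 244 + 792 = 1036
Policy B (K := 150):
  U = 65
  T = 110
  K = 150
  N = 8 + 6·65 + 3·110 + 2·150 = 1028
  S = 244 + 1028 = 1272
S: 1036 − 1272 = -236

-236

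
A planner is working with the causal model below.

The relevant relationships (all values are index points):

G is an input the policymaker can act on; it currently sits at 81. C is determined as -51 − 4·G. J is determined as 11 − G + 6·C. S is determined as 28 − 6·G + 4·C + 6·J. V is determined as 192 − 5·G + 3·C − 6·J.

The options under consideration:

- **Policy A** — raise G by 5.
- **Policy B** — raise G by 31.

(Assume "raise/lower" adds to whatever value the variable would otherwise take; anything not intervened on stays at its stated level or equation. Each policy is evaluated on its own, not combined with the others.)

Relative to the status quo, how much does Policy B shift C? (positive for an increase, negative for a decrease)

Baseline:
  G = 81
  C = -51 − 4·81 = -375
Policy B (G + 31):
  G = 81 + 31 = 112
  C = -51 − 4·112 = -499
Change in C: -499 − (-375) = -124

-124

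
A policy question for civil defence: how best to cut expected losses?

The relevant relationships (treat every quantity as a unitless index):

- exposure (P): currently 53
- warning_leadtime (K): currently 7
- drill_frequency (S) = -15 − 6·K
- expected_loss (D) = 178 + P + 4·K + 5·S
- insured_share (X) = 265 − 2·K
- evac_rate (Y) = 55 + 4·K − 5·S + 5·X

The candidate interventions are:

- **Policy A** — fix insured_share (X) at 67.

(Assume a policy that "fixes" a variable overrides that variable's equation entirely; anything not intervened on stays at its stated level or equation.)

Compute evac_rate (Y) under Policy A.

Policy A (X := 67):
  K = 7
  S = -15 − 6·7 = -57
  X = 67
  Y = 55 + 4·7 − 5·(-57) + 5·67 = 703

703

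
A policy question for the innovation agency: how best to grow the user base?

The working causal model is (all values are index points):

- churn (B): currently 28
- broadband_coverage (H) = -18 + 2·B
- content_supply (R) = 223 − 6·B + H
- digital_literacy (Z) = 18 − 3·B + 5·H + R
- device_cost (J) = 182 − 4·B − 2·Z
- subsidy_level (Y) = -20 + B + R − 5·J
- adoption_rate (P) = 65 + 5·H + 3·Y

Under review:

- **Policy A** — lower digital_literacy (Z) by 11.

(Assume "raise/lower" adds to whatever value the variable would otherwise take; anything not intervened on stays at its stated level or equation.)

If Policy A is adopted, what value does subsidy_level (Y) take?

Policy A (Z − 11):
  B = 28
  H = -18 + 2·28 = 38
  R = 223 − 6·28 + 38 = 93
  Z = 18 − 3·28 + 5·38 + 93 (−11 from intervention) = 206
  J = 182 − 4·28 − 2·206 = -342
  Y = -20 + 28 + 93 − 5·(-342) = 1811

1811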